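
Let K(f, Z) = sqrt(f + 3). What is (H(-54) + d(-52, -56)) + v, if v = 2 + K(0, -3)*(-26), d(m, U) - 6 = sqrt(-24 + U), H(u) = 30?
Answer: 38 - 26*sqrt(3) + 4*I*sqrt(5) ≈ -7.0333 + 8.9443*I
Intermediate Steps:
d(m, U) = 6 + sqrt(-24 + U)
K(f, Z) = sqrt(3 + f)
v = 2 - 26*sqrt(3) (v = 2 + sqrt(3 + 0)*(-26) = 2 + sqrt(3)*(-26) = 2 - 26*sqrt(3) ≈ -43.033)
(H(-54) + d(-52, -56)) + v = (30 + (6 + sqrt(-24 - 56))) + (2 - 26*sqrt(3)) = (30 + (6 + sqrt(-80))) + (2 - 26*sqrt(3)) = (30 + (6 + 4*I*sqrt(5))) + (2 - 26*sqrt(3)) = (36 + 4*I*sqrt(5)) + (2 - 26*sqrt(3)) = 38 - 26*sqrt(3) + 4*I*sqrt(5)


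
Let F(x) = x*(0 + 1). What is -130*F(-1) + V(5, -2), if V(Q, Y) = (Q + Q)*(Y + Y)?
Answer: 90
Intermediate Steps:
V(Q, Y) = 4*Q*Y (V(Q, Y) = (2*Q)*(2*Y) = 4*Q*Y)
F(x) = x (F(x) = x*1 = x)
-130*F(-1) + V(5, -2) = -130*(-1) + 4*5*(-2) = 130 - 40 = 90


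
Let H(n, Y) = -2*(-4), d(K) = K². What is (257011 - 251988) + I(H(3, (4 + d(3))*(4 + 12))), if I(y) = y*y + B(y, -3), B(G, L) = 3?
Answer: 5090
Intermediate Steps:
H(n, Y) = 8
I(y) = 3 + y² (I(y) = y*y + 3 = y² + 3 = 3 + y²)
(257011 - 251988) + I(H(3, (4 + d(3))*(4 + 12))) = (257011 - 251988) + (3 + 8²) = 5023 + (3 + 64) = 5023 + 67 = 5090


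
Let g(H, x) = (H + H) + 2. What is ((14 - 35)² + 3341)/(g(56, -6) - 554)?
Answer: -1891/220 ≈ -8.5955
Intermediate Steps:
g(H, x) = 2 + 2*H (g(H, x) = 2*H + 2 = 2 + 2*H)
((14 - 35)² + 3341)/(g(56, -6) - 554) = ((14 - 35)² + 3341)/((2 + 2*56) - 554) = ((-21)² + 3341)/((2 + 112) - 554) = (441 + 3341)/(114 - 554) = 3782/(-440) = 3782*(-1/440) = -1891/220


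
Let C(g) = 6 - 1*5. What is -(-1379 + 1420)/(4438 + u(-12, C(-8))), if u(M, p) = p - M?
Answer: -41/4451 ≈ -0.0092114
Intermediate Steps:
C(g) = 1 (C(g) = 6 - 5 = 1)
-(-1379 + 1420)/(4438 + u(-12, C(-8))) = -(-1379 + 1420)/(4438 + (1 - 1*(-12))) = -41/(4438 + (1 + 12)) = -41/(4438 + 13) = -41/4451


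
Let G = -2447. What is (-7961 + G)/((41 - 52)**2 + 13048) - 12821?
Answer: -168850157/13169 ≈ -12822.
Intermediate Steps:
(-7961 + G)/((41 - 52)**2 + 13048) - 12821 = (-7961 - 2447)/((41 - 52)**2 + 13048) - 12821 = -10408/((-11)**2 + 13048) - 12821 = -10408/(121 + 13048) - 12821 = -10408/13169 - 12821 = -168850157/13169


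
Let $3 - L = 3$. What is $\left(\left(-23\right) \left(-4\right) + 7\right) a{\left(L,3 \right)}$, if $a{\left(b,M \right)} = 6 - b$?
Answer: $594$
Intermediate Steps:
$L = 0$ ($L = 3 - 3 = 0$)
$\left(\left(-23\right) \left(-4\right) + 7\right) a{\left(L,3 \right)} = \left(\left(-23\right) \left(-4\right) + 7\right) \left(6 - 0\right) = \left(92 + 7\right) \left(6 + 0\right) = 99 \cdot 6 = 594$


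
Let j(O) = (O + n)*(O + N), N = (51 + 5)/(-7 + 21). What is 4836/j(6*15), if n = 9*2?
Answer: 403/846 ≈ 0.47636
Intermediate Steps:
n = 18
N = 4 (N = 56/14 = 56*(1/14) = 4)
j(O) = (4 + O)*(18 + O) (j(O) = (O + 18)*(O + 4) = (18 + O)*(4 + O) = (4 + O)*(18 + O))
4836/j(6*15) = 4836/(72 + (6*15)² + 22*(6*15)) = 4836/(72 + 90² + 22*90) = 4836/(72 + 8100 + 1980) = 4836/10152 = 4836*(1/10152) = 403/846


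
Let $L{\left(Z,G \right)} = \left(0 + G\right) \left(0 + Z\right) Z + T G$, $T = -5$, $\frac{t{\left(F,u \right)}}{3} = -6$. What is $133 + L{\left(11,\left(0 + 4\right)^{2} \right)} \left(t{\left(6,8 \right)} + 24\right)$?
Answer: $11269$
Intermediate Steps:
$t{\left(F,u \right)} = -18$ ($t{\left(F,u \right)} = 3 \left(-6\right) = -18$)
$L{\left(Z,G \right)} = - 5 G + G Z^{2}$ ($L{\left(Z,G \right)} = \left(0 + G\right) \left(0 + Z\right) Z - 5 G = G Z Z - 5 G = G Z^{2} - 5 G = - 5 G + G Z^{2}$)
$133 + L{\left(11,\left(0 + 4\right)^{2} \right)} \left(t{\left(6,8 \right)} + 24\right) = 133 + \left(0 + 4\right)^{2} \left(-5 + 11^{2}\right) \left(-18 + 24\right) = 133 + 4^{2} \left(-5 + 121\right) 6 = 133 + 16 \cdot 116 \cdot 6 = 133 + 1856 \cdot 6 = 133 + 11136 = 11269$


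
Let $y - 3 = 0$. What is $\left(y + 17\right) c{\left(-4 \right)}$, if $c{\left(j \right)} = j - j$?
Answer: $0$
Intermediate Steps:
$y = 3$ ($y = 3 + 0 = 3$)
$c{\left(j \right)} = 0$
$\left(y + 17\right) c{\left(-4 \right)} = \left(3 + 17\right) 0 = 20 \cdot 0 = 0$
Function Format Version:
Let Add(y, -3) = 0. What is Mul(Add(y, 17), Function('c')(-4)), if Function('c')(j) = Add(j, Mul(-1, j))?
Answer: 0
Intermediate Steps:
y = 3 (y = Add(3, 0) = 3)
Function('c')(j) = 0
Mul(Add(y, 17), Function('c')(-4)) = Mul(Add(3, 17), 0) = Mul(20, 0) = 0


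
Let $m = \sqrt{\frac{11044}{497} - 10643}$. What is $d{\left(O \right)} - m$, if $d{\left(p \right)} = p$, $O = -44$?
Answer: $-44 - \frac{9 i \sqrt{32387999}}{497} \approx -44.0 - 103.06 i$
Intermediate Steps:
$m = \frac{9 i \sqrt{32387999}}{497}$ ($m = \sqrt{11044 \cdot \frac{1}{497} - 10643} = \sqrt{\frac{11044}{497} - 10643} = \sqrt{- \frac{5278527}{497}} = \frac{9 i \sqrt{32387999}}{497} \approx 103.06 i$)
$d{\left(O \right)} - m = -44 - \frac{9 i \sqrt{32387999}}{497}$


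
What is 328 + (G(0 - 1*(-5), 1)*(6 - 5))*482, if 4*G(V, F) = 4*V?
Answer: 2738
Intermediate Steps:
G(V, F) = V (G(V, F) = (4*V)/4 = V)
328 + (G(0 - 1*(-5), 1)*(6 - 5))*482 = 328 + ((0 - 1*(-5))*(6 - 5))*482 = 328 + ((0 + 5)*1)*482 = 328 + (5*1)*482 = 328 + 5*482 = 328 + 2410 = 2738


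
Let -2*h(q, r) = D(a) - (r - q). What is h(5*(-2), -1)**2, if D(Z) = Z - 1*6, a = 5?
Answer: 25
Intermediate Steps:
D(Z) = -6 + Z (D(Z) = Z - 6 = -6 + Z)
h(q, r) = 1/2 + r/2 - q/2 (h(q, r) = -((-6 + 5) - (r - q))/2 = -(-1 + (q - r))/2 = -(-1 + q - r)/2 = 1/2 + r/2 - q/2)
h(5*(-2), -1)**2 = (1/2 + (1/2)*(-1) - 5*(-2)/2)**2 = (1/2 - 1/2 - 1/2*(-10))**2 = (1/2 - 1/2 + 5)**2 = 5**2 = 25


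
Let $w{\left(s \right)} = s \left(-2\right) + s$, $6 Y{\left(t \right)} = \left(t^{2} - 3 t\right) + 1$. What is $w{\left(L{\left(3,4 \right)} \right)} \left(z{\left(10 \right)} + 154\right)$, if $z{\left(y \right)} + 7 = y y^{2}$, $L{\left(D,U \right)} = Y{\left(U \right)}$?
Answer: $- \frac{5735}{6} \approx -955.83$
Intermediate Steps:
$Y{\left(t \right)} = \frac{1}{6} - \frac{t}{2} + \frac{t^{2}}{6}$ ($Y{\left(t \right)} = \frac{\left(t^{2} - 3 t\right) + 1}{6} = \frac{1 + t^{2} - 3 t}{6} = \frac{1}{6} - \frac{t}{2} + \frac{t^{2}}{6}$)
$L{\left(D,U \right)} = \frac{1}{6} - \frac{U}{2} + \frac{U^{2}}{6}$
$w{\left(s \right)} = - s$ ($w{\left(s \right)} = - 2 s + s = - s$)
$z{\left(y \right)} = -7 + y^{3}$ ($z{\left(y \right)} = -7 + y y^{2} = -7 + y^{3}$)
$w{\left(L{\left(3,4 \right)} \right)} \left(z{\left(10 \right)} + 154\right) = - (\frac{1}{6} - 2 + \frac{4^{2}}{6}) \left(\left(-7 + 10^{3}\right) + 154\right) = - (\frac{1}{6} - 2 + \frac{1}{6} \cdot 16) \left(\left(-7 + 1000\right) + 154\right) = - (\frac{1}{6} - 2 + \frac{8}{3}) \left(993 + 154\right) = \left(-1\right) \frac{5}{6} \cdot 1147 = \left(- \frac{5}{6}\right) 1147 = - \frac{5735}{6}$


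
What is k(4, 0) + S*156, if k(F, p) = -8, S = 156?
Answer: 24328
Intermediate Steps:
k(4, 0) + S*156 = -8 + 156*156 = -8 + 24336 = 24328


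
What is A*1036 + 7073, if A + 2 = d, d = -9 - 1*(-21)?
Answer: 17433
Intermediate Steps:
d = 12 (d = -9 + 21 = 12)
A = 10 (A = -2 + 12 = 10)
A*1036 + 7073 = 10*1036 + 7073 = 10360 + 7073 = 17433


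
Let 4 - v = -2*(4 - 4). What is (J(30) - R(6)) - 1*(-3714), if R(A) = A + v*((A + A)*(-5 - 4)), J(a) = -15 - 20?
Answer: 4105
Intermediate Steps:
J(a) = -35
v = 4 (v = 4 - (-2)*(4 - 4) = 4 - (-2)*0 = 4 - 1*0 = 4 + 0 = 4)
R(A) = -71*A (R(A) = A + 4*((A + A)*(-5 - 4)) = A + 4*((2*A)*(-9)) = A + 4*(-18*A) = A - 72*A = -71*A)
(J(30) - R(6)) - 1*(-3714) = (-35 - (-71)*6) - 1*(-3714) = (-35 - 1*(-426)) + 3714 = (-35 + 426) + 3714 = 391 + 3714 = 4105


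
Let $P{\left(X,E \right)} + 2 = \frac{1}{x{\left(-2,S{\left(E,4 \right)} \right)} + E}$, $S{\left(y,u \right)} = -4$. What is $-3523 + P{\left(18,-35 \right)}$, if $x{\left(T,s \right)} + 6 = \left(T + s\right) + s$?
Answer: $- \frac{179776}{51} \approx -3525.0$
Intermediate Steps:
$x{\left(T,s \right)} = -6 + T + 2 s$ ($x{\left(T,s \right)} = -6 + \left(\left(T + s\right) + s\right) = -6 + \left(T + 2 s\right) = -6 + T + 2 s$)
$P{\left(X,E \right)} = -2 + \frac{1}{-16 + E}$ ($P{\left(X,E \right)} = -2 + \frac{1}{\left(-6 - 2 + 2 \left(-4\right)\right) + E} = -2 + \frac{1}{\left(-6 - 2 - 8\right) + E} = -2 + \frac{1}{-16 + E}$)
$-3523 + P{\left(18,-35 \right)} = -3523 + \frac{33 - -70}{-16 - 35} = -3523 + \frac{33 + 70}{-51} = -3523 - \frac{103}{51} = - \frac{179776}{51}$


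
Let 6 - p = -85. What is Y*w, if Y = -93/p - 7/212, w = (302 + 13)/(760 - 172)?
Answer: -305295/540176 ≈ -0.56518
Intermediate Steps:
p = 91 (p = 6 - 1*(-85) = 6 + 85 = 91)
w = 15/28 (w = 315/588 = 315*(1/588) = 15/28 ≈ 0.53571)
Y = -20353/19292 (Y = -93/91 - 7/212 = -20353/19292 ≈ -1.0550)
Y*w = -20353/19292*15/28 = -305295/540176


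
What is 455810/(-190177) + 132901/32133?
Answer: 10628170747/6110957541 ≈ 1.7392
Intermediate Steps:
455810/(-190177) + 132901/32133 = 455810*(-1/190177) + 132901*(1/32133) = -455810/190177 + 132901/32133 = 10628170747/6110957541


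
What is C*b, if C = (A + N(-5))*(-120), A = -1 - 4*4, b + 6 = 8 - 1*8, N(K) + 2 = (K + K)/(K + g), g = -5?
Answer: -12960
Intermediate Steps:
N(K) = -2 + 2*K/(-5 + K) (N(K) = -2 + (K + K)/(K - 5) = -2 + (2*K)/(-5 + K) = -2 + 2*K/(-5 + K))
b = -6 (b = -6 + (8 - 1*8) = -6 + (8 - 8) = -6 + 0 = -6)
A = -17 (A = -1 - 16 = -17)
C = 2160 (C = (-17 + 10/(-5 - 5))*(-120) = (-17 + 10/(-10))*(-120) = (-17 + 10*(-⅒))*(-120) = (-17 - 1)*(-120) = -18*(-120) = 2160)
C*b = 2160*(-6) = -12960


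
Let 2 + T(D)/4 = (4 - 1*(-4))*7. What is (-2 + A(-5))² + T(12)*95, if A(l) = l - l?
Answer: 20524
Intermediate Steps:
A(l) = 0
T(D) = 216 (T(D) = -8 + 4*((4 - 1*(-4))*7) = -8 + 4*((4 + 4)*7) = -8 + 4*(8*7) = -8 + 4*56 = -8 + 224 = 216)
(-2 + A(-5))² + T(12)*95 = (-2 + 0)² + 216*95 = (-2)² + 20520 = 4 + 20520 = 20524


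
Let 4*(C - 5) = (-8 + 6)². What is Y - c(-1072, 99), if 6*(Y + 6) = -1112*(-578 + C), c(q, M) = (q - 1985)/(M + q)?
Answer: 309418451/2919 ≈ 1.0600e+5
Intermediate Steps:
c(q, M) = (-1985 + q)/(M + q)
C = 6 (C = 5 + (-8 + 6)²/4 = 5 + (¼)*(-2)² = 5 + (¼)*4 = 5 + 1 = 6)
Y = 318014/3 (Y = -6 + (-1112*(-578 + 6))/6 = -6 + (-1112*(-572))/6 = -6 + (⅙)*636064 = -6 + 318032/3 = 318014/3 ≈ 1.0600e+5)
Y - c(-1072, 99) = 318014/3 - (-1985 - 1072)/(99 - 1072) = 318014/3 - (-3057)/(-973) = 318014/3 - (-1)*(-3057)/973 = 318014/3 - 1*3057/973 = 318014/3 - 3057/973 = 309418451/2919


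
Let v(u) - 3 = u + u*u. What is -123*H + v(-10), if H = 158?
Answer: -19341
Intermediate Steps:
v(u) = 3 + u + u² (v(u) = 3 + (u + u*u) = 3 + (u + u²) = 3 + u + u²)
-123*H + v(-10) = -123*158 + (3 - 10 + (-10)²) = -19434 + (3 - 10 + 100) = -19434 + 93 = -19341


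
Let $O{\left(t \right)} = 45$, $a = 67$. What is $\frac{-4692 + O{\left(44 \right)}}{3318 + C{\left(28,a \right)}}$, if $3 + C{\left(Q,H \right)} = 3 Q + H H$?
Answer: $- \frac{4647}{7888} \approx -0.58912$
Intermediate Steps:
$C{\left(Q,H \right)} = -3 + H^{2} + 3 Q$ ($C{\left(Q,H \right)} = -3 + \left(3 Q + H H\right) = -3 + \left(3 Q + H^{2}\right) = -3 + \left(H^{2} + 3 Q\right) = -3 + H^{2} + 3 Q$)
$\frac{-4692 + O{\left(44 \right)}}{3318 + C{\left(28,a \right)}} = \frac{-4692 + 45}{3318 + \left(-3 + 67^{2} + 3 \cdot 28\right)} = - \frac{4647}{3318 + \left(-3 + 4489 + 84\right)} = - \frac{4647}{3318 + 4570} = - \frac{4647}{7888}$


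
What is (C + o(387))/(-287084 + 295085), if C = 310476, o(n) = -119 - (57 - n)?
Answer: 310687/8001 ≈ 38.831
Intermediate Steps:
o(n) = -176 + n (o(n) = -119 + (-57 + n) = -176 + n)
(C + o(387))/(-287084 + 295085) = (310476 + (-176 + 387))/(-287084 + 295085) = (310476 + 211)/8001 = 310687*(1/8001) = 310687/8001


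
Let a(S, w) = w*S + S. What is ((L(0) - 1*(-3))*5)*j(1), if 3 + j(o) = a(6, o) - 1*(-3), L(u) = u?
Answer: 180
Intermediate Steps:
a(S, w) = S + S*w (a(S, w) = S*w + S = S + S*w)
j(o) = 6 + 6*o (j(o) = -3 + (6*(1 + o) - 1*(-3)) = -3 + ((6 + 6*o) + 3) = -3 + (9 + 6*o) = 6 + 6*o)
((L(0) - 1*(-3))*5)*j(1) = ((0 - 1*(-3))*5)*(6 + 6*1) = ((0 + 3)*5)*(6 + 6) = (3*5)*12 = 15*12 = 180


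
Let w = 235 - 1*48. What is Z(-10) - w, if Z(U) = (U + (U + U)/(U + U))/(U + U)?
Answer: -3731/20 ≈ -186.55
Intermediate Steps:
w = 187 (w = 235 - 48 = 187)
Z(U) = (1 + U)/(2*U) (Z(U) = (U + (2*U)/((2*U)))/((2*U)) = (U + (2*U)*(1/(2*U)))*(1/(2*U)) = (U + 1)*(1/(2*U)) = (1 + U)*(1/(2*U)) = (1 + U)/(2*U))
Z(-10) - w = (½)*(1 - 10)/(-10) - 1*187 = (½)*(-⅒)*(-9) - 187 = 9/20 - 187 = -3731/20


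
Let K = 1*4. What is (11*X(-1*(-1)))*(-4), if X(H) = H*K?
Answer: -176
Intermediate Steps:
K = 4
X(H) = 4*H (X(H) = H*4 = 4*H)
(11*X(-1*(-1)))*(-4) = (11*(4*(-1*(-1))))*(-4) = (11*(4*1))*(-4) = (11*4)*(-4) = 44*(-4) = -176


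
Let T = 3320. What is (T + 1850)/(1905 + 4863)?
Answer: 55/72 ≈ 0.76389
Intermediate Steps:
(T + 1850)/(1905 + 4863) = (3320 + 1850)/(1905 + 4863) = 5170/6768 = 5170*(1/6768) = 55/72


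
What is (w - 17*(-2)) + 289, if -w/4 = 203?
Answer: -489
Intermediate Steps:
w = -812 (w = -4*203 = -812)
(w - 17*(-2)) + 289 = (-812 - 17*(-2)) + 289 = (-812 + 34) + 289 = -778 + 289 = -489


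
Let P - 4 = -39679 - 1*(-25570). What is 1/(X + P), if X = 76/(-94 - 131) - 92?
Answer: -225/3194401 ≈ -7.0436e-5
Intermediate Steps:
P = -14105 (P = 4 + (-39679 - 1*(-25570)) = 4 + (-39679 + 25570) = 4 - 14109 = -14105)
X = -20776/225 (X = 76/(-225) - 92 = 76*(-1/225) - 92 = -76/225 - 92 = -20776/225 ≈ -92.338)
1/(X + P) = 1/(-20776/225 - 14105) = 1/(-3194401/225) = -225/3194401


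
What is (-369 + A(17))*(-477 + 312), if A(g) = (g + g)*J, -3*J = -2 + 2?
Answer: 60885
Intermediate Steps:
J = 0 (J = -(-2 + 2)/3 = -1/3*0 = 0)
A(g) = 0 (A(g) = (g + g)*0 = (2*g)*0 = 0)
(-369 + A(17))*(-477 + 312) = (-369 + 0)*(-477 + 312) = -369*(-165) = 60885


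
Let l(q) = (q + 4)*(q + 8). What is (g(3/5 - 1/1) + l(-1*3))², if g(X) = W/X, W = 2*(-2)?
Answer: 225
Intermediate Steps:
l(q) = (4 + q)*(8 + q)
W = -4
g(X) = -4/X
(g(3/5 - 1/1) + l(-1*3))² = (-4/(3/5 - 1/1) + (32 + (-1*3)² + 12*(-1*3)))² = (-4/(3*(⅕) - 1*1) + (32 + (-3)² + 12*(-3)))² = (-4/(⅗ - 1) + (32 + 9 - 36))² = (-4/(-⅖) + 5)² = (-4*(-5/2) + 5)² = (10 + 5)² = 15² = 225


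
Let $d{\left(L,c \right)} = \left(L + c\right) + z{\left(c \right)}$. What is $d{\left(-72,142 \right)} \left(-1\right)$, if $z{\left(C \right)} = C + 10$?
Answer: $-222$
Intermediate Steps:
$z{\left(C \right)} = 10 + C$
$d{\left(L,c \right)} = 10 + L + 2 c$ ($d{\left(L,c \right)} = \left(L + c\right) + \left(10 + c\right) = 10 + L + 2 c$)
$d{\left(-72,142 \right)} \left(-1\right) = \left(10 - 72 + 2 \cdot 142\right) \left(-1\right) = \left(10 - 72 + 284\right) \left(-1\right) = 222 \left(-1\right) = -222$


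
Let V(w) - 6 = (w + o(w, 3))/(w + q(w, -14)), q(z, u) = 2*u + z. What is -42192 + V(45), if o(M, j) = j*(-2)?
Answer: -2615493/62 ≈ -42185.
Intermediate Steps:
q(z, u) = z + 2*u
o(M, j) = -2*j
V(w) = 6 + (-6 + w)/(-28 + 2*w) (V(w) = 6 + (w - 2*3)/(w + (w + 2*(-14))) = 6 + (w - 6)/(w + (w - 28)) = 6 + (-6 + w)/(w + (-28 + w)) = 6 + (-6 + w)/(-28 + 2*w))
-42192 + V(45) = -42192 + (-174 + 13*45)/(2*(-14 + 45)) = -42192 + (½)*(-174 + 585)/31 = -42192 + (½)*(1/31)*411 = -42192 + 411/62 = -2615493/62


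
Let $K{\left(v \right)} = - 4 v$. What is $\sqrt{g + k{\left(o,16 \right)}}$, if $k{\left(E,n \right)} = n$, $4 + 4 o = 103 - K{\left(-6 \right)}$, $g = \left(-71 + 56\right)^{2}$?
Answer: $\sqrt{241} \approx 15.524$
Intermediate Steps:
$g = 225$ ($g = \left(-15\right)^{2} = 225$)
$o = \frac{75}{4}$ ($o = -1 + \frac{103 - \left(-4\right) \left(-6\right)}{4} = -1 + \frac{103 - 24}{4} = -1 + \frac{1}{4} \cdot 79 = -1 + \frac{79}{4} = \frac{75}{4} \approx 18.75$)
$\sqrt{g + k{\left(o,16 \right)}} = \sqrt{225 + 16} = \sqrt{241}$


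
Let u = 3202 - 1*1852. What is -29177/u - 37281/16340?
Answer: -1225771/51300 ≈ -23.894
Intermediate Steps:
u = 1350 (u = 3202 - 1852 = 1350)
-29177/u - 37281/16340 = -29177/1350 - 37281/16340 = -29177*1/1350 - 37281*1/16340 = -29177/1350 - 867/380 = -1225771/51300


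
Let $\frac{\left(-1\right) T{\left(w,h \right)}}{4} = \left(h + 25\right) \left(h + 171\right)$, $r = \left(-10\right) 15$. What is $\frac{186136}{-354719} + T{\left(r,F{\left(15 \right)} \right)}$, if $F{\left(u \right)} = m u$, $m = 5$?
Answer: $- \frac{34904535736}{354719} \approx -98401.0$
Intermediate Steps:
$F{\left(u \right)} = 5 u$
$r = -150$
$T{\left(w,h \right)} = - 4 \left(25 + h\right) \left(171 + h\right)$ ($T{\left(w,h \right)} = - 4 \left(h + 25\right) \left(h + 171\right) = - 4 \left(25 + h\right) \left(171 + h\right)$)
$\frac{186136}{-354719} + T{\left(r,F{\left(15 \right)} \right)} = \frac{186136}{-354719} - \left(17100 + 22500 + 784 \cdot 5 \cdot 15\right) = 186136 \left(- \frac{1}{354719}\right) - \left(75900 + 22500\right) = - \frac{186136}{354719} - 98400 = - \frac{34904535736}{354719}$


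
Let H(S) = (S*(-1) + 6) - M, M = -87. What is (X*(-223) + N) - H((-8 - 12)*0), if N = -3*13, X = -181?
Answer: 40231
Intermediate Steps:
N = -39
H(S) = 93 - S (H(S) = (S*(-1) + 6) - 1*(-87) = (-S + 6) + 87 = (6 - S) + 87 = 93 - S)
(X*(-223) + N) - H((-8 - 12)*0) = (-181*(-223) - 39) - (93 - (-8 - 12)*0) = (40363 - 39) - (93 - (-20)*0) = 40324 - (93 - 1*0) = 40324 - (93 + 0) = 40324 - 1*93 = 40324 - 93 = 40231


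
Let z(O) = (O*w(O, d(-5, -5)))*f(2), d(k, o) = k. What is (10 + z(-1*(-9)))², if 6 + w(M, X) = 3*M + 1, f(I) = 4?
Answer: 643204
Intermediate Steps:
w(M, X) = -5 + 3*M (w(M, X) = -6 + (3*M + 1) = -6 + (1 + 3*M) = -5 + 3*M)
z(O) = 4*O*(-5 + 3*O) (z(O) = (O*(-5 + 3*O))*4 = 4*O*(-5 + 3*O))
(10 + z(-1*(-9)))² = (10 + 4*(-1*(-9))*(-5 + 3*(-1*(-9))))² = (10 + 4*9*(-5 + 3*9))² = (10 + 4*9*(-5 + 27))² = (10 + 4*9*22)² = (10 + 792)² = 802² = 643204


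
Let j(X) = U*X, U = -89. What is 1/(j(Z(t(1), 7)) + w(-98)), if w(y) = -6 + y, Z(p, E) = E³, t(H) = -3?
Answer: -1/30631 ≈ -3.2647e-5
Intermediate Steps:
j(X) = -89*X
1/(j(Z(t(1), 7)) + w(-98)) = 1/(-89*7³ + (-6 - 98)) = 1/(-89*343 - 104) = 1/(-30527 - 104) = 1/(-30631) = -1/30631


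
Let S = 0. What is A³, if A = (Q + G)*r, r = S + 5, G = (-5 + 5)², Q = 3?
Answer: 3375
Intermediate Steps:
G = 0 (G = 0² = 0)
r = 5 (r = 0 + 5 = 5)
A = 15 (A = (3 + 0)*5 = 3*5 = 15)
A³ = 15³ = 3375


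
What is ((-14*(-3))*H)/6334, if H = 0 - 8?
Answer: -168/3167 ≈ -0.053047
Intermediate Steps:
H = -8
((-14*(-3))*H)/6334 = (-14*(-3)*(-8))/6334 = (42*(-8))*(1/6334) = -336*1/6334 = -168/3167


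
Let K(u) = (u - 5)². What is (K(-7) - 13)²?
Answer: 17161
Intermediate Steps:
K(u) = (-5 + u)²
(K(-7) - 13)² = ((-5 - 7)² - 13)² = ((-12)² - 13)² = (144 - 13)² = 131² = 17161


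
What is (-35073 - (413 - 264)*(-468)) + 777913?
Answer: 812572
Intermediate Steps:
(-35073 - (413 - 264)*(-468)) + 777913 = (-35073 - 149*(-468)) + 777913 = (-35073 - 1*(-69732)) + 777913 = (-35073 + 69732) + 777913 = 34659 + 777913 = 812572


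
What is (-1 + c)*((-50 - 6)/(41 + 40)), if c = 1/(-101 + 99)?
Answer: 28/27 ≈ 1.0370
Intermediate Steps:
c = -½ (c = 1/(-2) = -½ ≈ -0.50000)
(-1 + c)*((-50 - 6)/(41 + 40)) = (-1 - ½)*((-50 - 6)/(41 + 40)) = -(-84)/81 = -3/2*(-56/81) = 28/27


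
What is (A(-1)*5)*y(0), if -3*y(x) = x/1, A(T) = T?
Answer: 0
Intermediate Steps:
y(x) = -x/3 (y(x) = -x/(3*1) = -x/3)
(A(-1)*5)*y(0) = (-1*5)*(-1/3*0) = -5*0 = 0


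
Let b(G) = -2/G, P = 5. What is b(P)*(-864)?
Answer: 1728/5 ≈ 345.60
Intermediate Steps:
b(P)*(-864) = -2/5*(-864) = -2*⅕*(-864) = -⅖*(-864) = 1728/5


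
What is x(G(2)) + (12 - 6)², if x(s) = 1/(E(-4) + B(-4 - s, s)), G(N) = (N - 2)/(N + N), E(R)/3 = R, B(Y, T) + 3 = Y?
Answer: 683/19 ≈ 35.947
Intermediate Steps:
B(Y, T) = -3 + Y
E(R) = 3*R
G(N) = (-2 + N)/(2*N) (G(N) = (-2 + N)/((2*N)) = (-2 + N)*(1/(2*N)) = (-2 + N)/(2*N))
x(s) = 1/(-19 - s) (x(s) = 1/(3*(-4) + (-3 + (-4 - s))) = 1/(-12 + (-7 - s)) = 1/(-19 - s))
x(G(2)) + (12 - 6)² = -1/(19 + (½)*(-2 + 2)/2) + (12 - 6)² = -1/(19 + (½)*(½)*0) + 6² = -1/(19 + 0) + 36 = -1/19 + 36 = 683/19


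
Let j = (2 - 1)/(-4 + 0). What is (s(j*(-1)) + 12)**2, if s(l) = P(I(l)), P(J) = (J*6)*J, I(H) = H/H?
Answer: 324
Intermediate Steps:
I(H) = 1
j = -1/4 (j = 1/(-4) = 1*(-1/4) = -1/4 ≈ -0.25000)
P(J) = 6*J**2 (P(J) = (6*J)*J = 6*J**2)
s(l) = 6 (s(l) = 6*1**2 = 6*1 = 6)
(s(j*(-1)) + 12)**2 = (6 + 12)**2 = 18**2 = 324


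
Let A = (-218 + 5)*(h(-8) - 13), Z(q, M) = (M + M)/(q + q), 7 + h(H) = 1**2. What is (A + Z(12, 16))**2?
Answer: 147501025/9 ≈ 1.6389e+7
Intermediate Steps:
h(H) = -6 (h(H) = -7 + 1**2 = -7 + 1 = -6)
Z(q, M) = M/q (Z(q, M) = (2*M)/((2*q)) = (2*M)*(1/(2*q)) = M/q)
A = 4047 (A = (-218 + 5)*(-6 - 13) = -213*(-19) = 4047)
(A + Z(12, 16))**2 = (4047 + 16/12)**2 = (4047 + 16*(1/12))**2 = (4047 + 4/3)**2 = (12145/3)**2 = 147501025/9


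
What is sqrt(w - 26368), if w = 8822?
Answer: I*sqrt(17546) ≈ 132.46*I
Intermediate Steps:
sqrt(w - 26368) = sqrt(8822 - 26368) = sqrt(-17546) = I*sqrt(17546)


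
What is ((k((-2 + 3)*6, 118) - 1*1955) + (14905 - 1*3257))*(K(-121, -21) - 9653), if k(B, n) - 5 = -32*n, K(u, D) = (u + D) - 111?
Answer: -58663332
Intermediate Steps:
K(u, D) = -111 + D + u (K(u, D) = (D + u) - 111 = -111 + D + u)
k(B, n) = 5 - 32*n
((k((-2 + 3)*6, 118) - 1*1955) + (14905 - 1*3257))*(K(-121, -21) - 9653) = (((5 - 32*118) - 1*1955) + (14905 - 1*3257))*((-111 - 21 - 121) - 9653) = (((5 - 3776) - 1955) + (14905 - 3257))*(-253 - 9653) = ((-3771 - 1955) + 11648)*(-9906) = (-5726 + 11648)*(-9906) = 5922*(-9906) = -58663332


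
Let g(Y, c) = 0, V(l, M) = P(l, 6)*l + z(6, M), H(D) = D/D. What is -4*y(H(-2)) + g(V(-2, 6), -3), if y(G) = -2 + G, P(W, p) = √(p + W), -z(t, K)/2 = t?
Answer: 4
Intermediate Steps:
z(t, K) = -2*t
P(W, p) = √(W + p)
H(D) = 1
V(l, M) = -12 + l*√(6 + l) (V(l, M) = √(l + 6)*l - 2*6 = √(6 + l)*l - 12 = l*√(6 + l) - 12 = -12 + l*√(6 + l))
-4*y(H(-2)) + g(V(-2, 6), -3) = -4*(-2 + 1) + 0 = -4*(-1) + 0 = 4 + 0 = 4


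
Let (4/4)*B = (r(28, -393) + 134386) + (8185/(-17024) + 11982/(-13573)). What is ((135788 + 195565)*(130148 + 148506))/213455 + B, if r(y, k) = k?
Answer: 362906909650525057/640550046080 ≈ 5.6656e+5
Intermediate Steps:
B = 4423001746309/33009536 (B = (-393 + 134386) + (8185/(-17024) + 11982/(-13573)) = 133993 + (8185*(-1/17024) + 11982*(-1/13573)) = 133993 + (-8185/17024 - 11982/13573) = 133993 - 45010939/33009536 = 4423001746309/33009536 ≈ 1.3399e+5)
((135788 + 195565)*(130148 + 148506))/213455 + B = ((135788 + 195565)*(130148 + 148506))/213455 + 4423001746309/33009536 = (331353*278654)*(1/213455) + 4423001746309/33009536 = 92332838862*(1/213455) + 4423001746309/33009536 = 8393894442/19405 + 4423001746309/33009536 = 362906909650525057/640550046080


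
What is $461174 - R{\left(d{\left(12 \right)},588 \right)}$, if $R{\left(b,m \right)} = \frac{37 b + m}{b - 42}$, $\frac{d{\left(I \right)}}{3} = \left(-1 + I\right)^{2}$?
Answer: $\frac{49340945}{107} \approx 4.6113 \cdot 10^{5}$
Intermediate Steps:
$d{\left(I \right)} = 3 \left(-1 + I\right)^{2}$
$R{\left(b,m \right)} = \frac{m + 37 b}{-42 + b}$
$461174 - R{\left(d{\left(12 \right)},588 \right)} = 461174 - \frac{588 + 37 \cdot 3 \left(-1 + 12\right)^{2}}{-42 + 3 \left(-1 + 12\right)^{2}} = 461174 - \frac{588 + 37 \cdot 3 \cdot 11^{2}}{-42 + 3 \cdot 11^{2}} = 461174 - \frac{588 + 37 \cdot 3 \cdot 121}{-42 + 3 \cdot 121} = 461174 - \frac{588 + 37 \cdot 363}{-42 + 363} = 461174 - \frac{588 + 13431}{321} = 461174 - \frac{1}{321} \cdot 14019 = 461174 - \frac{4673}{107} = \frac{49340945}{107}$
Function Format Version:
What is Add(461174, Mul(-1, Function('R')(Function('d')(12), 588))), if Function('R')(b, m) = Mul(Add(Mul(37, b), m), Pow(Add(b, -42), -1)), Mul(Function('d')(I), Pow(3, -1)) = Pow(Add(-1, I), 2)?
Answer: Rational(49340945, 107) ≈ 4.6113e+5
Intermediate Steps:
Function('d')(I) = Mul(3, Pow(Add(-1, I), 2))
Function('R')(b, m) = Mul(Pow(Add(-42, b), -1), Add(m, Mul(37, b))) (Function('R')(b, m) = Mul(Add(m, Mul(37, b)), Pow(Add(-42, b), -1)) = Mul(Pow(Add(-42, b), -1), Add(m, Mul(37, b))))
Add(461174, Mul(-1, Function('R')(Function('d')(12), 588))) = Add(461174, Mul(-1, Mul(Pow(Add(-42, Mul(3, Pow(Add(-1, 12), 2))), -1), Add(588, Mul(37, Mul(3, Pow(Add(-1, 12), 2))))))) = Add(461174, Mul(-1, Mul(Pow(Add(-42, Mul(3, Pow(11, 2))), -1), Add(588, Mul(37, Mul(3, Pow(11, 2))))))) = Add(461174, Mul(-1, Mul(Pow(Add(-42, Mul(3, 121)), -1), Add(588, Mul(37, Mul(3, 121)))))) = Add(461174, Mul(-1, Mul(Pow(Add(-42, 363), -1), Add(588, Mul(37, 363))))) = Add(461174, Mul(-1, Mul(Pow(321, -1), Add(588, 13431)))) = Add(461174, Mul(-1, Mul(Rational(1, 321), 14019))) = Add(461174, Mul(-1, Rational(4673, 107))) = Add(461174, Rational(-4673, 107)) = Rational(49340945, 107)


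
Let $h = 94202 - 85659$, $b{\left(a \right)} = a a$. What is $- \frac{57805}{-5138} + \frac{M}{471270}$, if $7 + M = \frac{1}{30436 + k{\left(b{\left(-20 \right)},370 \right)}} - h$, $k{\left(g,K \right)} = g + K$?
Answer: $\frac{60623968531417}{5397267744540} \approx 11.232$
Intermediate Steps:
$b{\left(a \right)} = a^{2}$
$k{\left(g,K \right)} = K + g$
$h = 8543$
$M = - \frac{266811299}{31206}$ ($M = -7 + \left(\frac{1}{30436 + \left(370 + \left(-20\right)^{2}\right)} - 8543\right) = -7 - \left(8543 - \frac{1}{30436 + \left(370 + 400\right)}\right) = -7 - \left(8543 - \frac{1}{30436 + 770}\right) = -7 - \left(8543 - \frac{1}{31206}\right) = -7 + \left(\frac{1}{31206} - 8543\right) = -7 - \frac{266592857}{31206} = - \frac{266811299}{31206} \approx -8550.0$)
$- \frac{57805}{-5138} + \frac{M}{471270} = - \frac{57805}{-5138} - \frac{266811299}{31206 \cdot 471270} = \left(-57805\right) \left(- \frac{1}{5138}\right) - \frac{266811299}{14706451620} = \frac{57805}{5138} - \frac{266811299}{14706451620} = \frac{60623968531417}{5397267744540}$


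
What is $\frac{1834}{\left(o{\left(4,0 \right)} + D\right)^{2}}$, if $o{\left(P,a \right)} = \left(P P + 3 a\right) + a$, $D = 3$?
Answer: $\frac{1834}{361} \approx 5.0803$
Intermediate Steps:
$o{\left(P,a \right)} = P^{2} + 4 a$ ($o{\left(P,a \right)} = \left(P^{2} + 3 a\right) + a = P^{2} + 4 a$)
$\frac{1834}{\left(o{\left(4,0 \right)} + D\right)^{2}} = \frac{1834}{\left(\left(4^{2} + 4 \cdot 0\right) + 3\right)^{2}} = \frac{1834}{\left(\left(16 + 0\right) + 3\right)^{2}} = \frac{1834}{\left(16 + 3\right)^{2}} = \frac{1834}{19^{2}} = \frac{1834}{361}$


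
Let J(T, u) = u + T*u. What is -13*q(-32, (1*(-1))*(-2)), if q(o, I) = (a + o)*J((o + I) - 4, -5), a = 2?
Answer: 64350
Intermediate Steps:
q(o, I) = (2 + o)*(15 - 5*I - 5*o) (q(o, I) = (2 + o)*(-5*(1 + ((o + I) - 4))) = (2 + o)*(-5*(1 + ((I + o) - 4))) = (2 + o)*(-5*(1 + (-4 + I + o))) = (2 + o)*(-5*(-3 + I + o)) = (2 + o)*(15 - 5*I - 5*o))
-13*q(-32, (1*(-1))*(-2)) = -65*(2 - 32)*(3 - 1*(-1)*(-2) - 1*(-32)) = -65*(-30)*(3 - (-1)*(-2) + 32) = -65*(-30)*(3 - 1*2 + 32) = -65*(-30)*(3 - 2 + 32) = -65*(-30)*33 = -13*(-4950) = 64350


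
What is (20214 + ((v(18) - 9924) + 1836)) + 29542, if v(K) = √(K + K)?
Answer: 41674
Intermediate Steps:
v(K) = √2*√K (v(K) = √(2*K) = √2*√K)
(20214 + ((v(18) - 9924) + 1836)) + 29542 = (20214 + ((√2*√18 - 9924) + 1836)) + 29542 = (20214 + ((√2*(3*√2) - 9924) + 1836)) + 29542 = (20214 + ((6 - 9924) + 1836)) + 29542 = (20214 + (-9918 + 1836)) + 29542 = (20214 - 8082) + 29542 = 12132 + 29542 = 41674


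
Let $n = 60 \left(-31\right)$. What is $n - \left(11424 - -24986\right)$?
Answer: $-38270$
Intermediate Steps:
$n = -1860$
$n - \left(11424 - -24986\right) = -1860 - \left(11424 - -24986\right) = -1860 - \left(11424 + 24986\right) = -1860 - 36410 = -38270$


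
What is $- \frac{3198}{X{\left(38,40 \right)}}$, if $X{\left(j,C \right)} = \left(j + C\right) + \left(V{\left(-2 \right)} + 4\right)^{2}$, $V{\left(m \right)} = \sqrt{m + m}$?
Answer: $- \frac{71955}{2089} + \frac{12792 i}{2089} \approx -34.445 + 6.1235 i$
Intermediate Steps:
$V{\left(m \right)} = \sqrt{2} \sqrt{m}$ ($V{\left(m \right)} = \sqrt{2 m} = \sqrt{2} \sqrt{m}$)
$X{\left(j,C \right)} = C + j + \left(4 + 2 i\right)^{2}$ ($X{\left(j,C \right)} = \left(j + C\right) + \left(\sqrt{2} \sqrt{-2} + 4\right)^{2} = \left(C + j\right) + \left(\sqrt{2} i \sqrt{2} + 4\right)^{2} = \left(C + j\right) + \left(2 i + 4\right)^{2} = \left(C + j\right) + \left(4 + 2 i\right)^{2} = C + j + \left(4 + 2 i\right)^{2}$)
$- \frac{3198}{X{\left(38,40 \right)}} = - \frac{3198}{12 + 40 + 38 + 16 i} = - \frac{3198}{90 + 16 i} = - 3198 \frac{90 - 16 i}{8356} = - \frac{1599 \left(90 - 16 i\right)}{4178}$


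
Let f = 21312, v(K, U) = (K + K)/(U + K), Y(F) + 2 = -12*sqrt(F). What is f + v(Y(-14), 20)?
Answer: 277078/13 - 8*I*sqrt(14)/39 ≈ 21314.0 - 0.76752*I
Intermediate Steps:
Y(F) = -2 - 12*sqrt(F)
v(K, U) = 2*K/(K + U) (v(K, U) = (2*K)/(K + U) = 2*K/(K + U))
f + v(Y(-14), 20) = 21312 + 2*(-2 - 12*I*sqrt(14))/((-2 - 12*I*sqrt(14)) + 20) = 21312 + 2*(-2 - 12*I*sqrt(14))/(18 - 12*I*sqrt(14))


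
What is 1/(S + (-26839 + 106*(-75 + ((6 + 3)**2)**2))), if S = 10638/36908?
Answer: 18454/12192138677 ≈ 1.5136e-6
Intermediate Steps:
S = 5319/18454 (S = 10638*(1/36908) = 5319/18454 ≈ 0.28823)
1/(S + (-26839 + 106*(-75 + ((6 + 3)**2)**2))) = 1/(5319/18454 + (-26839 + 106*(-75 + ((6 + 3)**2)**2))) = 1/(5319/18454 + (-26839 + 106*(-75 + (9**2)**2))) = 1/(5319/18454 + (-26839 + 106*(-75 + 81**2))) = 1/(5319/18454 + (-26839 + 106*(-75 + 6561))) = 1/(5319/18454 + (-26839 + 106*6486)) = 1/(5319/18454 + (-26839 + 687516)) = 1/(5319/18454 + 660677) = 1/(12192138677/18454) = 18454/12192138677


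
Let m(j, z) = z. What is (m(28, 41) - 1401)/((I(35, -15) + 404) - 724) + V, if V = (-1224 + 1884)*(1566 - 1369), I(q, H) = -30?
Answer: 4550836/35 ≈ 1.3002e+5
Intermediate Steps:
V = 130020 (V = 660*197 = 130020)
(m(28, 41) - 1401)/((I(35, -15) + 404) - 724) + V = (41 - 1401)/((-30 + 404) - 724) + 130020 = -1360/(374 - 724) + 130020 = -1360/(-350) + 130020 = -1360*(-1/350) + 130020 = 136/35 + 130020 = 4550836/35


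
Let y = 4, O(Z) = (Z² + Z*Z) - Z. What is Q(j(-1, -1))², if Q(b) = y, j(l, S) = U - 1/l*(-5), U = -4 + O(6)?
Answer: 16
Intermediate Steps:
O(Z) = -Z + 2*Z² (O(Z) = (Z² + Z²) - Z = 2*Z² - Z = -Z + 2*Z²)
U = 62 (U = -4 + 6*(-1 + 2*6) = -4 + 6*(-1 + 12) = -4 + 6*11 = -4 + 66 = 62)
j(l, S) = 62 + 5/l (j(l, S) = 62 - 1/l*(-5) = 62 + 5/l)
Q(b) = 4
Q(j(-1, -1))² = 4² = 16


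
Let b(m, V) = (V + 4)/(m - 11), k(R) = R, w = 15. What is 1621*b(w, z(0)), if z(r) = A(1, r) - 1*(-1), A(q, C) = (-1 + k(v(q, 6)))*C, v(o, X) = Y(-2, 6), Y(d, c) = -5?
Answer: 8105/4 ≈ 2026.3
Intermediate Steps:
v(o, X) = -5
A(q, C) = -6*C (A(q, C) = (-1 - 5)*C = -6*C)
z(r) = 1 - 6*r (z(r) = -6*r - 1*(-1) = -6*r + 1 = 1 - 6*r)
b(m, V) = (4 + V)/(-11 + m)
1621*b(w, z(0)) = 1621*((4 + (1 - 6*0))/(-11 + 15)) = 1621*((4 + (1 + 0))/4) = 1621*((4 + 1)/4) = 1621*((¼)*5) = 1621*(5/4) = 8105/4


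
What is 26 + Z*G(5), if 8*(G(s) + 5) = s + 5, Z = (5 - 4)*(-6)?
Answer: 97/2 ≈ 48.500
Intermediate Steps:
Z = -6 (Z = 1*(-6) = -6)
G(s) = -35/8 + s/8 (G(s) = -5 + (s + 5)/8 = -5 + (5 + s)/8 = -5 + (5/8 + s/8) = -35/8 + s/8)
26 + Z*G(5) = 26 - 6*(-35/8 + (⅛)*5) = 26 - 6*(-35/8 + 5/8) = 26 - 6*(-15/4) = 26 + 45/2 = 97/2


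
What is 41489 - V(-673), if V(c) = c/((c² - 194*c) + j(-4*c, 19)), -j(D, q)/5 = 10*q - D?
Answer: 24727486162/596001 ≈ 41489.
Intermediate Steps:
j(D, q) = -50*q + 5*D (j(D, q) = -5*(10*q - D) = -5*(-D + 10*q) = -50*q + 5*D)
V(c) = c/(-950 + c² - 214*c) (V(c) = c/((c² - 194*c) + (-50*19 + 5*(-4*c))) = c/((c² - 194*c) + (-950 - 20*c)) = c/(-950 + c² - 214*c))
41489 - V(-673) = 41489 - (-673)/(-950 + (-673)² - 214*(-673)) = 41489 - (-673)/(-950 + 452929 + 144022) = 41489 - (-673)/596001 = 41489 - 1*(-673/596001) = 41489 + 673/596001 = 24727486162/596001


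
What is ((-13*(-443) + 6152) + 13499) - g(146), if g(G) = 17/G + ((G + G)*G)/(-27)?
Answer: 106390033/3942 ≈ 26989.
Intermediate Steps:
g(G) = 17/G - 2*G**2/27 (g(G) = 17/G + ((2*G)*G)*(-1/27) = 17/G + (2*G**2)*(-1/27) = 17/G - 2*G**2/27)
((-13*(-443) + 6152) + 13499) - g(146) = ((-13*(-443) + 6152) + 13499) - (459 - 2*146**3)/(27*146) = ((5759 + 6152) + 13499) - (459 - 2*3112136)/(27*146) = (11911 + 13499) - (459 - 6224272)/(27*146) = 25410 - (-6223813)/(27*146) = 25410 - 1*(-6223813/3942) = 25410 + 6223813/3942 = 106390033/3942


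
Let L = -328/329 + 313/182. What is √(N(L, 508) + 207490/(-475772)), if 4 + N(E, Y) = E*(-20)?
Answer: I*√161629447318800006/92494402 ≈ 4.3465*I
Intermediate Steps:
L = 6183/8554 (L = -328*1/329 + 313*(1/182) = -328/329 + 313/182 = 6183/8554 ≈ 0.72282)
N(E, Y) = -4 - 20*E (N(E, Y) = -4 + E*(-20) = -4 - 20*E)
√(N(L, 508) + 207490/(-475772)) = √((-4 - 20*6183/8554) + 207490/(-475772)) = √((-4 - 61830/4277) + 207490*(-1/475772)) = √(-78938/4277 - 103745/237886) = √(-19221962433/1017438422) = I*√161629447318800006/92494402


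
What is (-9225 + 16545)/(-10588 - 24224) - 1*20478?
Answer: -59407288/2901 ≈ -20478.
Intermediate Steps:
(-9225 + 16545)/(-10588 - 24224) - 1*20478 = 7320/(-34812) - 20478 = 7320*(-1/34812) - 20478 = -610/2901 - 20478 = -59407288/2901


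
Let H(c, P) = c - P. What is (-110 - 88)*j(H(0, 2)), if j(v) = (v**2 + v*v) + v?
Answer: -1188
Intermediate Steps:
j(v) = v + 2*v**2 (j(v) = (v**2 + v**2) + v = 2*v**2 + v = v + 2*v**2)
(-110 - 88)*j(H(0, 2)) = (-110 - 88)*((0 - 1*2)*(1 + 2*(0 - 1*2))) = -198*(0 - 2)*(1 + 2*(0 - 2)) = -(-396)*(1 + 2*(-2)) = -(-396)*(1 - 4) = -(-396)*(-3) = -198*6 = -1188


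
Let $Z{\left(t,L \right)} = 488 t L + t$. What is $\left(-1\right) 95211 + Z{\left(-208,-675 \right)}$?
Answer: $68419781$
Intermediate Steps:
$Z{\left(t,L \right)} = t + 488 L t$ ($Z{\left(t,L \right)} = 488 L t + t = t + 488 L t$)
$\left(-1\right) 95211 + Z{\left(-208,-675 \right)} = \left(-1\right) 95211 - 208 \left(1 + 488 \left(-675\right)\right) = -95211 - 208 \left(1 - 329400\right) = -95211 - -68514992 = -95211 + 68514992 = 68419781$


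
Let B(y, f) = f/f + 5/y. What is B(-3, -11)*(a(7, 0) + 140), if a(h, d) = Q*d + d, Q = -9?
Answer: -280/3 ≈ -93.333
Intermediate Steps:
B(y, f) = 1 + 5/y
a(h, d) = -8*d (a(h, d) = -9*d + d = -8*d)
B(-3, -11)*(a(7, 0) + 140) = ((5 - 3)/(-3))*(-8*0 + 140) = (-1/3*2)*(0 + 140) = -2/3*140 = -280/3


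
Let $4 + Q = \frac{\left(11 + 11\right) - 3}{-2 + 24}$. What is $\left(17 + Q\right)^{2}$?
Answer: $\frac{93025}{484} \approx 192.2$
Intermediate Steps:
$Q = - \frac{69}{22}$ ($Q = -4 + \frac{\left(11 + 11\right) - 3}{-2 + 24} = -4 + \frac{22 - 3}{22} = -4 + 19 \cdot \frac{1}{22} = -4 + \frac{19}{22} = - \frac{69}{22} \approx -3.1364$)
$\left(17 + Q\right)^{2} = \left(17 - \frac{69}{22}\right)^{2} = \left(\frac{305}{22}\right)^{2} = \frac{93025}{484}$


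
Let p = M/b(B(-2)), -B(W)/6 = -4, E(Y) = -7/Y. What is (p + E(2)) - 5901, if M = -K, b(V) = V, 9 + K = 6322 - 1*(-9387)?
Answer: -19676/3 ≈ -6558.7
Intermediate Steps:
B(W) = 24 (B(W) = -6*(-4) = 24)
K = 15700 (K = -9 + (6322 - 1*(-9387)) = -9 + (6322 + 9387) = -9 + 15709 = 15700)
M = -15700 (M = -1*15700 = -15700)
p = -3925/6 (p = -15700/24 = -15700*1/24 = -3925/6 ≈ -654.17)
(p + E(2)) - 5901 = (-3925/6 - 7/2) - 5901 = -1973/3 - 5901 = -19676/3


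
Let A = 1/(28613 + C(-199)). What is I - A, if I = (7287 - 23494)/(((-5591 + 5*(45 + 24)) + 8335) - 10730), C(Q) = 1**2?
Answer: 154579819/72879858 ≈ 2.1210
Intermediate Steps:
C(Q) = 1
A = 1/28614 (A = 1/(28613 + 1) = 1/28614 ≈ 3.4948e-5)
I = 16207/7641 (I = -16207/(((-5591 + 5*69) + 8335) - 10730) = -16207/(((-5591 + 345) + 8335) - 10730) = -16207/((-5246 + 8335) - 10730) = -16207/(3089 - 10730) = -16207/(-7641) = -16207*(-1/7641) = 16207/7641 ≈ 2.1211)
I - A = 16207/7641 - 1*1/28614 = 16207/7641 - 1/28614 = 154579819/72879858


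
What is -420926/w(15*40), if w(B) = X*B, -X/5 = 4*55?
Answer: 19133/30000 ≈ 0.63777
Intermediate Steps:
X = -1100 (X = -20*55 = -5*220 = -1100)
w(B) = -1100*B
-420926/w(15*40) = -420926/((-16500*40)) = -420926/((-1100*600)) = -420926/(-660000) = -420926*(-1/660000) = 19133/30000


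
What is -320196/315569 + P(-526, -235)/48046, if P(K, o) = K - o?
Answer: -15475967595/15161828174 ≈ -1.0207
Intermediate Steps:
-320196/315569 + P(-526, -235)/48046 = -320196/315569 + (-526 - 1*(-235))/48046 = -320196*1/315569 + (-526 + 235)*(1/48046) = -320196/315569 - 291*1/48046 = -320196/315569 - 291/48046 = -15475967595/15161828174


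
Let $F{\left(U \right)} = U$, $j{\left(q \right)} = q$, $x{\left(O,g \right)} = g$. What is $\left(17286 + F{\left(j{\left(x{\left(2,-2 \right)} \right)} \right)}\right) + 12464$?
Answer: $29748$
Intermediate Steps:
$\left(17286 + F{\left(j{\left(x{\left(2,-2 \right)} \right)} \right)}\right) + 12464 = \left(17286 - 2\right) + 12464 = 17284 + 12464 = 29748$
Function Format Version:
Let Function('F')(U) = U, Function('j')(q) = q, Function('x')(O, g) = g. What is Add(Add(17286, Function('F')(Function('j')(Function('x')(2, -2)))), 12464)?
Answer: 29748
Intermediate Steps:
Add(Add(17286, Function('F')(Function('j')(Function('x')(2, -2)))), 12464) = Add(Add(17286, -2), 12464) = Add(17284, 12464) = 29748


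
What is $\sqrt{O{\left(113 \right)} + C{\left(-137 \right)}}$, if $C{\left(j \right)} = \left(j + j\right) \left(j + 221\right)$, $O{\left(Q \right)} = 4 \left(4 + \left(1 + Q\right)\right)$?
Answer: $4 i \sqrt{1409} \approx 150.15 i$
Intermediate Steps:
$O{\left(Q \right)} = 20 + 4 Q$ ($O{\left(Q \right)} = 4 \left(5 + Q\right) = 20 + 4 Q$)
$C{\left(j \right)} = 2 j \left(221 + j\right)$
$\sqrt{O{\left(113 \right)} + C{\left(-137 \right)}} = \sqrt{\left(20 + 4 \cdot 113\right) + 2 \left(-137\right) \left(221 - 137\right)} = \sqrt{\left(20 + 452\right) + 2 \left(-137\right) 84} = \sqrt{472 - 23016} = \sqrt{-22544} = 4 i \sqrt{1409}$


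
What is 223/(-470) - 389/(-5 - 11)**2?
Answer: -119959/60160 ≈ -1.9940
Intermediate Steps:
223/(-470) - 389/(-5 - 11)**2 = 223*(-1/470) - 389/((-16)**2) = -223/470 - 389/256 = -119959/60160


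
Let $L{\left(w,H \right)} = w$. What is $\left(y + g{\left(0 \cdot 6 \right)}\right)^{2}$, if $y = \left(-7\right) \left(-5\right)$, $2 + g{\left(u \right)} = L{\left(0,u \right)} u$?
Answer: $1089$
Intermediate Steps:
$g{\left(u \right)} = -2$ ($g{\left(u \right)} = -2 + 0 u = -2 + 0 = -2$)
$y = 35$
$\left(y + g{\left(0 \cdot 6 \right)}\right)^{2} = \left(35 - 2\right)^{2} = 33^{2} = 1089$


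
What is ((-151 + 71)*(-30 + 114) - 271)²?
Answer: 48874081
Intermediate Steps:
((-151 + 71)*(-30 + 114) - 271)² = (-80*84 - 271)² = (-6720 - 271)² = (-6991)² = 48874081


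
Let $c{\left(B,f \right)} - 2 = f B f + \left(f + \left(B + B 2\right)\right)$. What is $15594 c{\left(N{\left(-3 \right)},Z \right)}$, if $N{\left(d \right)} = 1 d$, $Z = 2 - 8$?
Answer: $-1886874$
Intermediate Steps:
$Z = -6$ ($Z = 2 - 8 = -6$)
$N{\left(d \right)} = d$
$c{\left(B,f \right)} = 2 + f + 3 B + B f^{2}$ ($c{\left(B,f \right)} = 2 + \left(f B f + \left(f + \left(B + B 2\right)\right)\right) = 2 + \left(B f f + \left(f + \left(B + 2 B\right)\right)\right) = 2 + \left(B f^{2} + \left(f + 3 B\right)\right) = 2 + \left(f + 3 B + B f^{2}\right) = 2 + f + 3 B + B f^{2}$)
$15594 c{\left(N{\left(-3 \right)},Z \right)} = 15594 \left(2 - 6 + 3 \left(-3\right) - 3 \left(-6\right)^{2}\right) = 15594 \left(2 - 6 - 9 - 108\right) = 15594 \left(-121\right) = -1886874$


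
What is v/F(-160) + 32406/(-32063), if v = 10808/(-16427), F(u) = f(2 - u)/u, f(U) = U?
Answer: -15396050002/42662610981 ≈ -0.36088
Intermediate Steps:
F(u) = (2 - u)/u
v = -10808/16427 (v = 10808*(-1/16427) = -10808/16427 ≈ -0.65794)
v/F(-160) + 32406/(-32063) = -10808*(-160/(2 - 1*(-160)))/16427 + 32406/(-32063) = -10808*(-160/(2 + 160))/16427 + 32406*(-1/32063) = -10808/(16427*((-1/160*162))) - 32406/32063 = -10808/(16427*(-81/80)) - 32406/32063 = -10808/16427*(-80/81) - 32406/32063 = 864640/1330587 - 32406/32063 = -15396050002/42662610981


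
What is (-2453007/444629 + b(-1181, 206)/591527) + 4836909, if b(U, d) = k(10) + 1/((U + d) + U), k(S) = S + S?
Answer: 2742764601713070741699/567049686089348 ≈ 4.8369e+6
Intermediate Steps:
k(S) = 2*S
b(U, d) = 20 + 1/(d + 2*U) (b(U, d) = 2*10 + 1/((U + d) + U) = 20 + 1/(d + 2*U))
(-2453007/444629 + b(-1181, 206)/591527) + 4836909 = (-2453007/444629 + ((1 + 20*206 + 40*(-1181))/(206 + 2*(-1181)))/591527) + 4836909 = (-2453007*1/444629 + ((1 + 4120 - 47240)/(206 - 2362))*(1/591527)) + 4836909 = (-2453007/444629 + (-43119/(-2156))*(1/591527)) + 4836909 = (-2453007/444629 - 1/2156*(-43119)*(1/591527)) + 4836909 = (-2453007/444629 + (43119/2156)*(1/591527)) + 4836909 = (-2453007/444629 + 43119/1275332212) + 4836909 = -3128379671403633/567049686089348 + 4836909 = 2742764601713070741699/567049686089348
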